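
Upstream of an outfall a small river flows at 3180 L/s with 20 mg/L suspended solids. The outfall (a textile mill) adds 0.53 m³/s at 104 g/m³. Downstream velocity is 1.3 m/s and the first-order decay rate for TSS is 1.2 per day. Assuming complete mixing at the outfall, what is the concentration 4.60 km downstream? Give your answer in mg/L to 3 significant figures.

30.5 mg/L

3180 L/s = 3.18 m³/s.
After complete mixing, C₀ = (0.53·104 + 3.18·20) / 3.71 = 32 mg/L.
Travel time t = 4600 m / 1.3 m/s = 3538 s = 0.04095 d.
C = 32·exp(−1.2·0.04095) = 32·0.952 = 30.47 mg/L.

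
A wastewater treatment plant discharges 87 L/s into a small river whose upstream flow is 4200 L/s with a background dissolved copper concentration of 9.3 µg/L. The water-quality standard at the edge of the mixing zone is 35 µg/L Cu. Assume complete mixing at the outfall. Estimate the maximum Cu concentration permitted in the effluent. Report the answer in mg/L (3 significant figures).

87 L/s = 0.087 m³/s.
4200 L/s = 4.2 m³/s.
9.3 µg/L = 0.0093 mg/L.
35 µg/L = 0.035 mg/L.
Mass balance: 0.035·4.287 = 0.087·Cₑ + 4.2·0.0093.
Cₑ = (0.15 − 0.03906) / 0.087 = 1.276 mg/L.

1.28 mg/L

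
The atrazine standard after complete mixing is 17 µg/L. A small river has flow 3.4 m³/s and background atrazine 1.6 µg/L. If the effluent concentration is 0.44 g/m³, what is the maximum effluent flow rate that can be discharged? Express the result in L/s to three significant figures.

1.6 µg/L = 0.0016 mg/L.
17 µg/L = 0.017 mg/L.
Mass balance at complete mixing: C_std·(Q_w + Q_r) = Q_w·C_e + Q_r·C_b.
Rearranging, Q_w = Q_r·(C_std − C_b)/(C_e − C_std) = 3.4·(0.017 − 0.0016) / (0.44 − 0.017) = 0.1238 m³/s.
= 123.8 L/s.

124 L/s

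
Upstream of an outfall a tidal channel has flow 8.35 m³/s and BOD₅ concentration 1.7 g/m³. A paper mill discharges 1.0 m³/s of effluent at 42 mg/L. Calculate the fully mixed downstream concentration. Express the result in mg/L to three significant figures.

6.01 mg/L

Flow-weighted mixing gives C = (1·42 + 8.35·1.7) / (1 + 8.35) = 56.2/9.35 = 6.01 mg/L.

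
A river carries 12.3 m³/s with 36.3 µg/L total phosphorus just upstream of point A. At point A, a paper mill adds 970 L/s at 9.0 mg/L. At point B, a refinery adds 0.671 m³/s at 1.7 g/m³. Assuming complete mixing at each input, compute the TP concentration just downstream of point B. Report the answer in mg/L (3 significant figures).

36.3 µg/L = 0.0363 mg/L.
970 L/s = 0.97 m³/s.
After input A: C = (12.3·0.0363 + 0.97·9) / 13.27 = 0.6915 mg/L.
After input B: C = (13.27·0.6915 + 0.671·1.7) / 13.94 = 0.7401 mg/L.

0.740 mg/L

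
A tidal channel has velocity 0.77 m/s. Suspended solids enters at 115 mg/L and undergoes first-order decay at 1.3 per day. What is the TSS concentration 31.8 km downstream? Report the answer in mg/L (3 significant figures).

61.8 mg/L

Travel time t = 31.8 km / 0.77 m/s = 3.18e+04/0.77 = 4.13e+04 s = 0.478 d.
First-order decay: C = 115·exp(−1.3·0.478) = 115·0.5372 = 61.78 mg/L.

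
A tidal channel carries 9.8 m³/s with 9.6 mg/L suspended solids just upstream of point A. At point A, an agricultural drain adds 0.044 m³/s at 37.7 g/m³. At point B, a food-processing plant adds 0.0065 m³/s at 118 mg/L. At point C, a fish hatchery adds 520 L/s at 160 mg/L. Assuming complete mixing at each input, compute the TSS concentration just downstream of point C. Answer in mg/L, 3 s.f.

17.3 mg/L

After input A: C = (9.8·9.6 + 0.044·37.7) / 9.844 = 9.726 mg/L.
After input B: C = (9.844·9.726 + 0.0065·118) / 9.851 = 9.797 mg/L.
520 L/s = 0.52 m³/s.
After input C: C = (9.851·9.797 + 0.52·160) / 10.37 = 17.33 mg/L.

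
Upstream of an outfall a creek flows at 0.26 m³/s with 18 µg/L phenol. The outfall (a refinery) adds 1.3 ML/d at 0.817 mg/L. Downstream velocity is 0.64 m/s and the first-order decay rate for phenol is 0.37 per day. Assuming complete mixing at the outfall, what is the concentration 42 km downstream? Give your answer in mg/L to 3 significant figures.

0.0466 mg/L

1.3 ML/d = 0.01505 m³/s.
18 µg/L = 0.018 mg/L.
After complete mixing, C₀ = (0.01505·0.817 + 0.26·0.018) / 0.275 = 0.06171 mg/L.
Travel time t = 4.2e+04 m / 0.64 m/s = 6.562e+04 s = 0.7595 d.
C = 0.06171·exp(−0.37·0.7595) = 0.06171·0.755 = 0.04659 mg/L.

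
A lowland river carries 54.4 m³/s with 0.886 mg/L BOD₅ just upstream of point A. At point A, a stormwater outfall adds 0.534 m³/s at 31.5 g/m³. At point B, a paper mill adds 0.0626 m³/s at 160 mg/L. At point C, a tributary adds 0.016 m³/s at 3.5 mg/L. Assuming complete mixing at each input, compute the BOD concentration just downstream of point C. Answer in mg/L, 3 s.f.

1.36 mg/L

After input A: C = (54.4·0.886 + 0.534·31.5) / 54.93 = 1.184 mg/L.
After input B: C = (54.93·1.184 + 0.0626·160) / 55 = 1.364 mg/L.
After input C: C = (55·1.364 + 0.016·3.5) / 55.01 = 1.365 mg/L.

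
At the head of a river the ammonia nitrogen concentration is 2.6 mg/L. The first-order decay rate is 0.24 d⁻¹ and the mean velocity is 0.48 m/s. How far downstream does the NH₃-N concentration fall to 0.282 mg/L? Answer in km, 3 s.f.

384 km

From C = C₀·e^(−kt), t = ln(C₀/C)/k = ln(2.6/0.282)/0.24 = 2.221/0.24 = 9.256 d.
Distance = v·t = 0.48 m/s × 7.997e+05 s = 3.839e+05 m = 383.9 km.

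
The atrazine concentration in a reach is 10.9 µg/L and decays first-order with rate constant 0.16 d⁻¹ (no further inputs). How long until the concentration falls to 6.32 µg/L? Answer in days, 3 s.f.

t = ln(C₀/C)/k = ln(10.9/6.32)/0.16 = 0.545/0.16 = 3.407 d.

3.41 d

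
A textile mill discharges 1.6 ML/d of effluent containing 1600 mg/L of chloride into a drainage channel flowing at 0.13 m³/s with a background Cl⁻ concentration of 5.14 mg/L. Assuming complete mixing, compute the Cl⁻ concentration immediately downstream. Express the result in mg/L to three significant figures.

204 mg/L

1.6 ML/d = 0.01852 m³/s.
Flow-weighted mixing gives C = (0.01852·1600 + 0.13·5.14) / (0.01852 + 0.13) = 30.3/0.1485 = 204 mg/L.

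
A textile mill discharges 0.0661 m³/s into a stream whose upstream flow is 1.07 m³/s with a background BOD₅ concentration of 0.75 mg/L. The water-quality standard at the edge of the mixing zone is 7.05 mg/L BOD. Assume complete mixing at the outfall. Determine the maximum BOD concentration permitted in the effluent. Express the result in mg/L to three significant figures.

Mass balance: 7.05·1.136 = 0.0661·Cₑ + 1.07·0.75.
Cₑ = (8.01 − 0.8025) / 0.0661 = 109 mg/L.

109 mg/L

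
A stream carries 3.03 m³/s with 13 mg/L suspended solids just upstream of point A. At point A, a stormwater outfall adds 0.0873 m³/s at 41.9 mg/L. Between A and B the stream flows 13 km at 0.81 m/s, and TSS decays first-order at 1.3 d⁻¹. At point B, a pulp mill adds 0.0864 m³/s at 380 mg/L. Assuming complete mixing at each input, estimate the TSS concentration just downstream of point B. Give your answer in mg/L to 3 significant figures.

20.8 mg/L

After input A: C = (3.03·13 + 0.0873·41.9) / 3.117 = 13.81 mg/L.
Over the 13 km reach to input B (t = 1.605e+04 s = 0.1858 d), decay gives C = 13.81·exp(−1.3·0.1858) = 10.85 mg/L.
After input B: C = (3.117·10.85 + 0.0864·380) / 3.204 = 20.8 mg/L.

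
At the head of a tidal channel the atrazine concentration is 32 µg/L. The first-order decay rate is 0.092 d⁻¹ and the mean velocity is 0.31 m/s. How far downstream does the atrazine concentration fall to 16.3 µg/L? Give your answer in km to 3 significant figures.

196 km

From C = C₀·e^(−kt), t = ln(C₀/C)/k = ln(32/16.3)/0.092 = 0.6746/0.092 = 7.332 d.
Distance = v·t = 0.31 m/s × 6.335e+05 s = 1.964e+05 m = 196.4 km.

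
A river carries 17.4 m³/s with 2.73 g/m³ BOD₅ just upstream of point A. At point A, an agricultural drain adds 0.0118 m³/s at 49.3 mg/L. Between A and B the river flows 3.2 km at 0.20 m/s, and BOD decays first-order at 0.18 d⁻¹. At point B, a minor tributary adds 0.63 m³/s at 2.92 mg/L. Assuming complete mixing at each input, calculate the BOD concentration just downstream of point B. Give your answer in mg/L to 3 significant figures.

2.68 mg/L

After input A: C = (17.4·2.73 + 0.0118·49.3) / 17.41 = 2.762 mg/L.
Over the 3.2 km reach to input B (t = 1.6e+04 s = 0.1852 d), decay gives C = 2.762·exp(−0.18·0.1852) = 2.671 mg/L.
After input B: C = (17.41·2.671 + 0.63·2.92) / 18.04 = 2.68 mg/L.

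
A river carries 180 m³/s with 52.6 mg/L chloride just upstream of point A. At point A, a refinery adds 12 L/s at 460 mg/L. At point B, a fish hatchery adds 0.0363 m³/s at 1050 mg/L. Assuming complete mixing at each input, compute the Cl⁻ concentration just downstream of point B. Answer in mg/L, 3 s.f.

12 L/s = 0.012 m³/s.
After input A: C = (180·52.6 + 0.012·460) / 180 = 52.63 mg/L.
After input B: C = (180·52.63 + 0.0363·1050) / 180 = 52.83 mg/L.

52.8 mg/L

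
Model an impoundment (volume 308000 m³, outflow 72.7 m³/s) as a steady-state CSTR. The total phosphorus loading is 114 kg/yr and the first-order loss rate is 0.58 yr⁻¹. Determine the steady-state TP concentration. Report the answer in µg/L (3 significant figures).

0.0497 µg/L

Outflow Q = 72.7 m³/s × 3.156e+07 s/yr = 2.294e+09 m³/yr.
Steady-state CSTR mass balance: W = Q·C + k·V·C, so C = W/(Q + kV).
Q + kV = 2.294e+09 + 0.58·308000 = 2.294e+09 m³/yr.
C = 114/2.294e+09 = 4.969e-08 kg/m³ = 4.969e-05 mg/L = 0.04969 µg/L.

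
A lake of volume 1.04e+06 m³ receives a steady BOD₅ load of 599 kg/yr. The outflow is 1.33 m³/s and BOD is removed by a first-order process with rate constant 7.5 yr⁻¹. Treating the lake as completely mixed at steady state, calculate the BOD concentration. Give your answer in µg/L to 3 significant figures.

12.0 µg/L

Outflow Q = 1.33 m³/s × 3.156e+07 s/yr = 4.197e+07 m³/yr.
Steady-state CSTR mass balance: W = Q·C + k·V·C, so C = W/(Q + kV).
Q + kV = 4.197e+07 + 7.5·1.04e+06 = 4.977e+07 m³/yr.
C = 599/4.977e+07 = 1.203e-05 kg/m³ = 0.01203 mg/L = 12.03 µg/L.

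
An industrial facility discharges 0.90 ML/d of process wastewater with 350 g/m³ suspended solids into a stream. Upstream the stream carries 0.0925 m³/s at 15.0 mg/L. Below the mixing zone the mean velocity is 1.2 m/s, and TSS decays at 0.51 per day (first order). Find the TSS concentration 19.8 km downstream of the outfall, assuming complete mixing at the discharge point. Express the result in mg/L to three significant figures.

0.90 ML/d = 0.01042 m³/s.
After complete mixing, C₀ = (0.01042·350 + 0.0925·15) / 0.1029 = 48.91 mg/L.
Travel time t = 1.98e+04 m / 1.2 m/s = 1.65e+04 s = 0.191 d.
C = 48.91·exp(−0.51·0.191) = 48.91·0.9072 = 44.37 mg/L.

44.4 mg/L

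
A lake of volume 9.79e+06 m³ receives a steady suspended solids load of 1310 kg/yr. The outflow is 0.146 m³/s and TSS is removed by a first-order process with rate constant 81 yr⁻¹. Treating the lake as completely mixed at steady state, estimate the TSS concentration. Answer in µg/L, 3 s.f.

Outflow Q = 0.146 m³/s × 3.156e+07 s/yr = 4.607e+06 m³/yr.
Steady-state CSTR mass balance: W = Q·C + k·V·C, so C = W/(Q + kV).
Q + kV = 4.607e+06 + 81·9.79e+06 = 7.976e+08 m³/yr.
C = 1310/7.976e+08 = 1.642e-06 kg/m³ = 0.001642 mg/L = 1.642 µg/L.

1.64 µg/L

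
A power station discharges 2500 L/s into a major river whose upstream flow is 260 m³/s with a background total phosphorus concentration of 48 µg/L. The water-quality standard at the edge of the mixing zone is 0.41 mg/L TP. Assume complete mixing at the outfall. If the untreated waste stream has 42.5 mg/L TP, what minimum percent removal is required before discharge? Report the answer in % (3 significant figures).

2500 L/s = 2.5 m³/s.
48 µg/L = 0.048 mg/L.
Mass balance: 0.41·262.5 = 2.5·Cₑ + 260·0.048.
Cₑ = (107.6 − 12.48) / 2.5 = 38.06 mg/L.
Required removal = 1 − 38.06/42.5 = 10.45 %.

10.5 %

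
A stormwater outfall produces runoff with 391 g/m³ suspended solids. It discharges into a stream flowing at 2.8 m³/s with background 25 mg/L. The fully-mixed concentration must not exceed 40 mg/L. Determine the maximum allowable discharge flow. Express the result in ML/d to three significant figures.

10.3 ML/d

Mass balance at complete mixing: C_std·(Q_w + Q_r) = Q_w·C_e + Q_r·C_b.
Rearranging, Q_w = Q_r·(C_std − C_b)/(C_e − C_std) = 2.8·(40 − 25) / (391 − 40) = 0.1197 m³/s.
= 10.34 ML/d.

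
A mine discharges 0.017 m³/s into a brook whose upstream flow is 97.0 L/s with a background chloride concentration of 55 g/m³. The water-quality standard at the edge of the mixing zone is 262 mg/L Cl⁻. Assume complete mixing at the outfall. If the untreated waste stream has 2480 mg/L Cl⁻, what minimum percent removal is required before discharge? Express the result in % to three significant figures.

97.0 L/s = 0.097 m³/s.
Mass balance: 262·0.114 = 0.017·Cₑ + 0.097·55.
Cₑ = (29.87 − 5.335) / 0.017 = 1443 mg/L.
Required removal = 1 − 1443/2480 = 41.81 %.

41.8 %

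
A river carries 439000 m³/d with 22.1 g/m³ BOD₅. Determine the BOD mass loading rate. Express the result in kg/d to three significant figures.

439000 m³/d = 5.081 m³/s.
Mass flux = Q·C = 5.081 m³/s × 22.1 g/m³ = 112.3 g/s.
= 112.3 g/s × 86.4 = 9702 kg/d.

9700 kg/d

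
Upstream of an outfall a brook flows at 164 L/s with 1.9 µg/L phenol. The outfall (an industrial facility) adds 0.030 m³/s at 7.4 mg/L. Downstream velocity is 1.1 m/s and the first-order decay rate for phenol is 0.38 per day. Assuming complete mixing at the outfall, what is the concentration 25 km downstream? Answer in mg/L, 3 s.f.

1.04 mg/L

164 L/s = 0.164 m³/s.
1.9 µg/L = 0.0019 mg/L.
After complete mixing, C₀ = (0.03·7.4 + 0.164·0.0019) / 0.194 = 1.146 mg/L.
Travel time t = 2.5e+04 m / 1.1 m/s = 2.273e+04 s = 0.263 d.
C = 1.146·exp(−0.38·0.263) = 1.146·0.9049 = 1.037 mg/L.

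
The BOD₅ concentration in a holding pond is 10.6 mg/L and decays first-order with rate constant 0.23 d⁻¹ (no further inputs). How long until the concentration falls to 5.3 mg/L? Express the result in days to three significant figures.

3.01 d

t = ln(C₀/C)/k = ln(10.6/5.3)/0.23 = 0.6931/0.23 = 3.014 d.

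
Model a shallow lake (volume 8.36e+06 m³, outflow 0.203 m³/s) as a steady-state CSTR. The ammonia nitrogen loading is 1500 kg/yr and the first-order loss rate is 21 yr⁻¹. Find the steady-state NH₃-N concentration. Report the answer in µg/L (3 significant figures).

Outflow Q = 0.203 m³/s × 3.156e+07 s/yr = 6.406e+06 m³/yr.
Steady-state CSTR mass balance: W = Q·C + k·V·C, so C = W/(Q + kV).
Q + kV = 6.406e+06 + 21·8.36e+06 = 1.82e+08 m³/yr.
C = 1500/1.82e+08 = 8.243e-06 kg/m³ = 0.008243 mg/L = 8.243 µg/L.

8.24 µg/L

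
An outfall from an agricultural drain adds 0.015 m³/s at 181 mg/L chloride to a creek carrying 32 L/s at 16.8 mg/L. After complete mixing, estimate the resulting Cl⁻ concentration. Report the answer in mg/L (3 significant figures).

69.2 mg/L

32 L/s = 0.032 m³/s.
By mass balance at complete mixing, C = (0.015·181 + 0.032·16.8) / (0.015 + 0.032) = 3.253/0.047 = 69.2 mg/L.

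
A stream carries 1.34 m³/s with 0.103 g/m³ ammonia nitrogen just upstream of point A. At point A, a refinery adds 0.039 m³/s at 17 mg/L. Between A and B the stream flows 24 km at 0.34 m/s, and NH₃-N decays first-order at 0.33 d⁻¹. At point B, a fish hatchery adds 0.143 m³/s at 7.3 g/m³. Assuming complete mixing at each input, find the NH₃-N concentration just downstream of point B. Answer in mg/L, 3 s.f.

After input A: C = (1.34·0.103 + 0.039·17) / 1.379 = 0.5809 mg/L.
Over the 24 km reach to input B (t = 7.059e+04 s = 0.817 d), decay gives C = 0.5809·exp(−0.33·0.817) = 0.4436 mg/L.
After input B: C = (1.379·0.4436 + 0.143·7.3) / 1.522 = 1.088 mg/L.

1.09 mg/L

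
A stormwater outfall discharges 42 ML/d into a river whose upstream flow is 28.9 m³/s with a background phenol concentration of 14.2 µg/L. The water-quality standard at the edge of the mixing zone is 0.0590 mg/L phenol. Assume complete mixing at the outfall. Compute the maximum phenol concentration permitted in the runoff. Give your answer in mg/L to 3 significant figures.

2.72 mg/L

42 ML/d = 0.4861 m³/s.
14.2 µg/L = 0.0142 mg/L.
Mass balance: 0.059·29.39 = 0.4861·Cₑ + 28.9·0.0142.
Cₑ = (1.734 − 0.4104) / 0.4861 = 2.722 mg/L.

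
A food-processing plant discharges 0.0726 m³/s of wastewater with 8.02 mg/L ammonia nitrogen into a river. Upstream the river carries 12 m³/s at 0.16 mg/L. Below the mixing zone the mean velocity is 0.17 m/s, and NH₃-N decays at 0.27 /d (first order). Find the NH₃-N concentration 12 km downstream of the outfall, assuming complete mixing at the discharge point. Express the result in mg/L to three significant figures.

After complete mixing, C₀ = (0.0726·8.02 + 12·0.16) / 12.07 = 0.2073 mg/L.
Travel time t = 1.2e+04 m / 0.17 m/s = 7.059e+04 s = 0.817 d.
C = 0.2073·exp(−0.27·0.817) = 0.2073·0.802 = 0.1662 mg/L.

0.166 mg/L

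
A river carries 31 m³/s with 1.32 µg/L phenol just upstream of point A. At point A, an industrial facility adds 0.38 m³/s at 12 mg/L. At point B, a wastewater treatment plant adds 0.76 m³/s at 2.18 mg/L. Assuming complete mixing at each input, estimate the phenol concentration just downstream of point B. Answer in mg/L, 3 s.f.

1.32 µg/L = 0.00132 mg/L.
After input A: C = (31·0.00132 + 0.38·12) / 31.38 = 0.1466 mg/L.
After input B: C = (31.38·0.1466 + 0.76·2.18) / 32.14 = 0.1947 mg/L.

0.195 mg/L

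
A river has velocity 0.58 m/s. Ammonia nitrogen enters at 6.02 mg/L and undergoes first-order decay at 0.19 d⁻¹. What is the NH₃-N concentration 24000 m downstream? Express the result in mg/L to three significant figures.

5.50 mg/L

Travel time t = 24000 m / 0.58 m/s = 2.4e+04/0.58 = 4.138e+04 s = 0.4789 d.
First-order decay: C = 6.02·exp(−0.19·0.4789) = 6.02·0.913 = 5.496 mg/L.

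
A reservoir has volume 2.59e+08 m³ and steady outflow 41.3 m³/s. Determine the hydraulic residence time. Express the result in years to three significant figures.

Q = 41.3 m³/s × 3.156e+07 s/yr = 1.303e+09 m³/yr.
Hydraulic residence time τ = V/Q = 2.59e+08/1.303e+09 = 0.1987 yr.

0.199 yr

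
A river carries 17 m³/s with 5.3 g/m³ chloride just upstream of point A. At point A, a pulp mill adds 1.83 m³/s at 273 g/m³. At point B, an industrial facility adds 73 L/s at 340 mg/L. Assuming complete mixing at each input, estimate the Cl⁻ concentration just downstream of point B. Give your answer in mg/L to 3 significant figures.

After input A: C = (17·5.3 + 1.83·273) / 18.83 = 31.32 mg/L.
73 L/s = 0.073 m³/s.
After input B: C = (18.83·31.32 + 0.073·340) / 18.9 = 32.51 mg/L.

32.5 mg/L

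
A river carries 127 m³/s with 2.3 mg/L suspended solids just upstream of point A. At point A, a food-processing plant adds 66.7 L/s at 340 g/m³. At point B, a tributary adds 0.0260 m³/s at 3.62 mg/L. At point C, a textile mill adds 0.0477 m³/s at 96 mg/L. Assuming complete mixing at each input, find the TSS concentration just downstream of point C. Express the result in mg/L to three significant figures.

2.51 mg/L

66.7 L/s = 0.0667 m³/s.
After input A: C = (127·2.3 + 0.0667·340) / 127.1 = 2.477 mg/L.
After input B: C = (127.1·2.477 + 0.026·3.62) / 127.1 = 2.477 mg/L.
After input C: C = (127.1·2.477 + 0.0477·96) / 127.1 = 2.513 mg/L.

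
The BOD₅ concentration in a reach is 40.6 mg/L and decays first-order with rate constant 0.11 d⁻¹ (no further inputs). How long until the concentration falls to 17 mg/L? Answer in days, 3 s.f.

t = ln(C₀/C)/k = ln(40.6/17)/0.11 = 0.8706/0.11 = 7.914 d.

7.91 d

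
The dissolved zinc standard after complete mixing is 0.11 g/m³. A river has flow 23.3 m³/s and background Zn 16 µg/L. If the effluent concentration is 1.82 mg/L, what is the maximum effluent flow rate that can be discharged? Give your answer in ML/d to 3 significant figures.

16 µg/L = 0.016 mg/L.
Mass balance at complete mixing: C_std·(Q_w + Q_r) = Q_w·C_e + Q_r·C_b.
Rearranging, Q_w = Q_r·(C_std − C_b)/(C_e − C_std) = 23.3·(0.11 − 0.016) / (1.82 − 0.11) = 1.281 m³/s.
= 110.7 ML/d.

111 ML/d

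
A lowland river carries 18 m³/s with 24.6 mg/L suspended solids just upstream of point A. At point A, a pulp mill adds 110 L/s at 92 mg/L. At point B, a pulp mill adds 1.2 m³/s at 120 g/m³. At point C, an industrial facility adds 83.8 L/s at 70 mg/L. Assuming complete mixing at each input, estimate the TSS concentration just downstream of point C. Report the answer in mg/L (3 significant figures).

110 L/s = 0.11 m³/s.
After input A: C = (18·24.6 + 0.11·92) / 18.11 = 25.01 mg/L.
After input B: C = (18.11·25.01 + 1.2·120) / 19.31 = 30.91 mg/L.
83.8 L/s = 0.0838 m³/s.
After input C: C = (19.31·30.91 + 0.0838·70) / 19.39 = 31.08 mg/L.

31.1 mg/L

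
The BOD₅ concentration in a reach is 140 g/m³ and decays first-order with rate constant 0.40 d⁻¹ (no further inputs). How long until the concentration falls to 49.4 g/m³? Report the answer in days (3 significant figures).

t = ln(C₀/C)/k = ln(140/49.4)/0.40 = 1.042/0.40 = 2.604 d.

2.60 d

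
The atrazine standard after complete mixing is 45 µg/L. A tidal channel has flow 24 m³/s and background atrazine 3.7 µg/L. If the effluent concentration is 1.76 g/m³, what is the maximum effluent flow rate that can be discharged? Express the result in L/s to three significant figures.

3.7 µg/L = 0.0037 mg/L.
45 µg/L = 0.045 mg/L.
Mass balance at complete mixing: C_std·(Q_w + Q_r) = Q_w·C_e + Q_r·C_b.
Rearranging, Q_w = Q_r·(C_std − C_b)/(C_e − C_std) = 24·(0.045 − 0.0037) / (1.76 − 0.045) = 0.578 m³/s.
= 578 L/s.

578 L/s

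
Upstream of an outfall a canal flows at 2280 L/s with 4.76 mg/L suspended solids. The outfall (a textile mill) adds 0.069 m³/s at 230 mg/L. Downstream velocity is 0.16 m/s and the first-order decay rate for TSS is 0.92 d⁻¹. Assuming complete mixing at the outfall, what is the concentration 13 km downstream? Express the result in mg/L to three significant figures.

2280 L/s = 2.28 m³/s.
After complete mixing, C₀ = (0.069·230 + 2.28·4.76) / 2.349 = 11.38 mg/L.
Travel time t = 1.3e+04 m / 0.16 m/s = 8.125e+04 s = 0.9404 d.
C = 11.38·exp(−0.92·0.9404) = 11.38·0.421 = 4.789 mg/L.

4.79 mg/L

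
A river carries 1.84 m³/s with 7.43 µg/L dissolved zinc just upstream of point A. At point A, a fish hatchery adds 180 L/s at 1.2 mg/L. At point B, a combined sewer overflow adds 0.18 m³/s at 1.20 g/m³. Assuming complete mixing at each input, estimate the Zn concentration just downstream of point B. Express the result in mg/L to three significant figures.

0.203 mg/L

7.43 µg/L = 0.00743 mg/L.
180 L/s = 0.18 m³/s.
After input A: C = (1.84·0.00743 + 0.18·1.2) / 2.02 = 0.1137 mg/L.
After input B: C = (2.02·0.1137 + 0.18·1.2) / 2.2 = 0.2026 mg/L.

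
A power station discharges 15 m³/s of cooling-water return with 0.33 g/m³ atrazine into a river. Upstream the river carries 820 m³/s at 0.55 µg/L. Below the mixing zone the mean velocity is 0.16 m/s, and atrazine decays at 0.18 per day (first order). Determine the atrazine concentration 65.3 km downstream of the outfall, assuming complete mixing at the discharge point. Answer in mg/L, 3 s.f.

0.55 µg/L = 0.00055 mg/L.
After complete mixing, C₀ = (15·0.33 + 820·0.00055) / 835 = 0.006468 mg/L.
Travel time t = 6.53e+04 m / 0.16 m/s = 4.081e+05 s = 4.724 d.
C = 0.006468·exp(−0.18·4.724) = 0.006468·0.4273 = 0.002764 mg/L.

0.00276 mg/L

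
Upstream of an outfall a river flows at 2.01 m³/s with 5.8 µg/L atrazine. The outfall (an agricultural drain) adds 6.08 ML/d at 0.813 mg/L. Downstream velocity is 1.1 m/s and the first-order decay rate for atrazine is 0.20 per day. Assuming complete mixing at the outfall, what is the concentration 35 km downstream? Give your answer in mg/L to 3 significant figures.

0.0308 mg/L

6.08 ML/d = 0.07037 m³/s.
5.8 µg/L = 0.0058 mg/L.
After complete mixing, C₀ = (0.07037·0.813 + 2.01·0.0058) / 2.08 = 0.0331 mg/L.
Travel time t = 3.5e+04 m / 1.1 m/s = 3.182e+04 s = 0.3683 d.
C = 0.0331·exp(−0.20·0.3683) = 0.0331·0.929 = 0.03075 mg/L.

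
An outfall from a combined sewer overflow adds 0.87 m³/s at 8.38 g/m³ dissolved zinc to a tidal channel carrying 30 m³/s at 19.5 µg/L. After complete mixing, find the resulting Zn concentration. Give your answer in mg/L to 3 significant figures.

0.255 mg/L

19.5 µg/L = 0.0195 mg/L.
By mass balance at complete mixing, C = (0.87·8.38 + 30·0.0195) / (0.87 + 30) = 7.876/30.87 = 0.2551 mg/L.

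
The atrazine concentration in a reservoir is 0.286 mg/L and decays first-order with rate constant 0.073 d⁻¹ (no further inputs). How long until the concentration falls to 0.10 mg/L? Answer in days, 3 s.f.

14.4 d

t = ln(C₀/C)/k = ln(0.286/0.10)/0.073 = 1.051/0.073 = 14.39 d.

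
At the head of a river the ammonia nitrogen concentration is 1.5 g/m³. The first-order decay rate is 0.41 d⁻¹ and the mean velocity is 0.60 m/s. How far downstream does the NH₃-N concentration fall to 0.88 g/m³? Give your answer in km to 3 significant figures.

67.4 km

From C = C₀·e^(−kt), t = ln(C₀/C)/k = ln(1.5/0.88)/0.41 = 0.5333/0.41 = 1.301 d.
Distance = v·t = 0.60 m/s × 1.124e+05 s = 6.743e+04 m = 67.43 km.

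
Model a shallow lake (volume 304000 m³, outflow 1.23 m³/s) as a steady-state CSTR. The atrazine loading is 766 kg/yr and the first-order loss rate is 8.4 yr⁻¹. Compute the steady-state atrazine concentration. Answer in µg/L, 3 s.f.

18.5 µg/L

Outflow Q = 1.23 m³/s × 3.156e+07 s/yr = 3.882e+07 m³/yr.
Steady-state CSTR mass balance: W = Q·C + k·V·C, so C = W/(Q + kV).
Q + kV = 3.882e+07 + 8.4·304000 = 4.137e+07 m³/yr.
C = 766/4.137e+07 = 1.852e-05 kg/m³ = 0.01852 mg/L = 18.52 µg/L.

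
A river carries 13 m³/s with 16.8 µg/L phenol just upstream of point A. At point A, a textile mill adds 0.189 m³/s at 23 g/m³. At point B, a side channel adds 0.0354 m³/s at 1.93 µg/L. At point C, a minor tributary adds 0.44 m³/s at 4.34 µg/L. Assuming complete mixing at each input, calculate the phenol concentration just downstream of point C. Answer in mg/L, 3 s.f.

0.334 mg/L

16.8 µg/L = 0.0168 mg/L.
After input A: C = (13·0.0168 + 0.189·23) / 13.19 = 0.3462 mg/L.
1.93 µg/L = 0.00193 mg/L.
After input B: C = (13.19·0.3462 + 0.0354·0.00193) / 13.22 = 0.3452 mg/L.
4.34 µg/L = 0.00434 mg/L.
After input C: C = (13.22·0.3452 + 0.44·0.00434) / 13.66 = 0.3343 mg/L.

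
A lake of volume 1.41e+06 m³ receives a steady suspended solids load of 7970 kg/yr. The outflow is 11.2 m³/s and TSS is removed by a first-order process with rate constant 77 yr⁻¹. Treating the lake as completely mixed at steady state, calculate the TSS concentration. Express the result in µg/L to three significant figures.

Outflow Q = 11.2 m³/s × 3.156e+07 s/yr = 3.534e+08 m³/yr.
Steady-state CSTR mass balance: W = Q·C + k·V·C, so C = W/(Q + kV).
Q + kV = 3.534e+08 + 77·1.41e+06 = 4.62e+08 m³/yr.
C = 7970/4.62e+08 = 1.725e-05 kg/m³ = 0.01725 mg/L = 17.25 µg/L.

17.3 µg/L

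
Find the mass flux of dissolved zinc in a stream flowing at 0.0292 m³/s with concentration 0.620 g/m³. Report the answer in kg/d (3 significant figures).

1.56 kg/d

Mass flux = Q·C = 0.0292 m³/s × 0.62 g/m³ = 0.0181 g/s.
= 0.0181 g/s × 86.4 = 1.564 kg/d.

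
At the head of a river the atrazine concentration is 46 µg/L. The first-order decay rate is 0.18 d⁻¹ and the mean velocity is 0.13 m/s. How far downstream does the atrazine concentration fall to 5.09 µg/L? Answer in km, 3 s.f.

137 km

From C = C₀·e^(−kt), t = ln(C₀/C)/k = ln(46/5.09)/0.18 = 2.201/0.18 = 12.23 d.
Distance = v·t = 0.13 m/s × 1.057e+06 s = 1.374e+05 m = 137.4 km.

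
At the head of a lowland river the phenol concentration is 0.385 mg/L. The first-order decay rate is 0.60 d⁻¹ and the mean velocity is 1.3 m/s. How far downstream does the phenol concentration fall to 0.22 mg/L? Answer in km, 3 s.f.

From C = C₀·e^(−kt), t = ln(C₀/C)/k = ln(0.385/0.22)/0.60 = 0.5596/0.60 = 0.9327 d.
Distance = v·t = 1.3 m/s × 8.058e+04 s = 1.048e+05 m = 104.8 km.

105 km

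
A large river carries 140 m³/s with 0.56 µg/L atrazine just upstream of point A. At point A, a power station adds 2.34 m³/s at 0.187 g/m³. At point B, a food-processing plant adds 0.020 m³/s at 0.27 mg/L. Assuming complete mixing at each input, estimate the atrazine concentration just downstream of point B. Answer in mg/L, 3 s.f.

0.56 µg/L = 0.00056 mg/L.
After input A: C = (140·0.00056 + 2.34·0.187) / 142.3 = 0.003625 mg/L.
After input B: C = (142.3·0.003625 + 0.02·0.27) / 142.4 = 0.003662 mg/L.

0.00366 mg/L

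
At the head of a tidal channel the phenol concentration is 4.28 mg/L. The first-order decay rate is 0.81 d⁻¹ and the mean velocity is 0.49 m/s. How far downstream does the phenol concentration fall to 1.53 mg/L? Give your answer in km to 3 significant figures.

53.8 km

From C = C₀·e^(−kt), t = ln(C₀/C)/k = ln(4.28/1.53)/0.81 = 1.029/0.81 = 1.27 d.
Distance = v·t = 0.49 m/s × 1.097e+05 s = 5.377e+04 m = 53.77 km.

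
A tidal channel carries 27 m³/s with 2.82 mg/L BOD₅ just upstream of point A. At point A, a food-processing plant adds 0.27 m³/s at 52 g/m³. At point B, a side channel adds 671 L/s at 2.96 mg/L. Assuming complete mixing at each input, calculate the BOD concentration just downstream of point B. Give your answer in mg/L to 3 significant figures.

After input A: C = (27·2.82 + 0.27·52) / 27.27 = 3.307 mg/L.
671 L/s = 0.671 m³/s.
After input B: C = (27.27·3.307 + 0.671·2.96) / 27.94 = 3.299 mg/L.

3.30 mg/L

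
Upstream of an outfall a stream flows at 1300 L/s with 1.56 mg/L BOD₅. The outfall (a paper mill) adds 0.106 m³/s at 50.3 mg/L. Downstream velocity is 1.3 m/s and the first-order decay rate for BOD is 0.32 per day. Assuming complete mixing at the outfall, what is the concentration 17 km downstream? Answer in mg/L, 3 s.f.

1300 L/s = 1.3 m³/s.
After complete mixing, C₀ = (0.106·50.3 + 1.3·1.56) / 1.406 = 5.235 mg/L.
Travel time t = 1.7e+04 m / 1.3 m/s = 1.308e+04 s = 0.1514 d.
C = 5.235·exp(−0.32·0.1514) = 5.235·0.9527 = 4.987 mg/L.

4.99 mg/L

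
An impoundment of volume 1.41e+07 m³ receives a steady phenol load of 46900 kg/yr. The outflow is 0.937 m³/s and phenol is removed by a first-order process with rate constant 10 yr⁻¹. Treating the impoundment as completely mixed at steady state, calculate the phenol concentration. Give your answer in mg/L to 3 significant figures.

Outflow Q = 0.937 m³/s × 3.156e+07 s/yr = 2.957e+07 m³/yr.
Steady-state CSTR mass balance: W = Q·C + k·V·C, so C = W/(Q + kV).
Q + kV = 2.957e+07 + 10·1.41e+07 = 1.706e+08 m³/yr.
C = 46900/1.706e+08 = 0.000275 kg/m³ = 0.275 mg/L.

0.275 mg/L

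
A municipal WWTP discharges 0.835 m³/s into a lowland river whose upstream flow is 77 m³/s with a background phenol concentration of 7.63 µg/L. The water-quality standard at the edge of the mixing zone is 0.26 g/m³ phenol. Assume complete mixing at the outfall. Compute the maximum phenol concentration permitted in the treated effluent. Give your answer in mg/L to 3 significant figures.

7.63 µg/L = 0.00763 mg/L.
Mass balance: 0.26·77.83 = 0.835·Cₑ + 77·0.00763.
Cₑ = (20.24 − 0.5875) / 0.835 = 23.53 mg/L.

23.5 mg/L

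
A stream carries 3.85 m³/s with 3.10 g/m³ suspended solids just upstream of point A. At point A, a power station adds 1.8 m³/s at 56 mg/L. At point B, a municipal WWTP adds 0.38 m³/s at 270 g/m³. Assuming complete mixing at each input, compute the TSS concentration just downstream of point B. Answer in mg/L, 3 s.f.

After input A: C = (3.85·3.1 + 1.8·56) / 5.65 = 19.95 mg/L.
After input B: C = (5.65·19.95 + 0.38·270) / 6.03 = 35.71 mg/L.

35.7 mg/L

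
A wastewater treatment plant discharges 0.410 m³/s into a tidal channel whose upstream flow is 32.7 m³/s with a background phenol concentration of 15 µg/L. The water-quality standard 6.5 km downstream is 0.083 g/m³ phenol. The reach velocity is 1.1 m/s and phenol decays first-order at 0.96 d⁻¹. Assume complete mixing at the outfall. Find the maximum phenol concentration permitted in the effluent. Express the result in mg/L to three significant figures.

5.96 mg/L

15 µg/L = 0.015 mg/L.
Travel time to the compliance point: t = 6500/1.1 = 5909 s = 0.06839 d; decay factor exp(−0.96·0.06839) = 0.9365.
So the concentration just after mixing may be at most 0.083/0.9365 = 0.08863 mg/L.
Mass balance: 0.08863·33.11 = 0.41·Cₑ + 32.7·0.015.
Cₑ = (2.935 − 0.4905) / 0.41 = 5.961 mg/L.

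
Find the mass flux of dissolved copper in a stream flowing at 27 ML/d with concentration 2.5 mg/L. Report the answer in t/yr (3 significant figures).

24.7 t/yr

27 ML/d = 0.3125 m³/s.
Mass flux = Q·C = 0.3125 m³/s × 2.5 g/m³ = 0.7812 g/s.
= 0.7812 g/s × 31.56 = 24.65 t/yr.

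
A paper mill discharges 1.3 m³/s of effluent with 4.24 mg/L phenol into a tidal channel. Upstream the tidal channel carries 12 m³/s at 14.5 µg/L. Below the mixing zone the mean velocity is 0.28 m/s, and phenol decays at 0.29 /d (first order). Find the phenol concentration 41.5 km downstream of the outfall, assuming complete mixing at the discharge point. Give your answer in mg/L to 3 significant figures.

14.5 µg/L = 0.0145 mg/L.
After complete mixing, C₀ = (1.3·4.24 + 12·0.0145) / 13.3 = 0.4275 mg/L.
Travel time t = 4.15e+04 m / 0.28 m/s = 1.482e+05 s = 1.715 d.
C = 0.4275·exp(−0.29·1.715) = 0.4275·0.6081 = 0.26 mg/L.

0.260 mg/L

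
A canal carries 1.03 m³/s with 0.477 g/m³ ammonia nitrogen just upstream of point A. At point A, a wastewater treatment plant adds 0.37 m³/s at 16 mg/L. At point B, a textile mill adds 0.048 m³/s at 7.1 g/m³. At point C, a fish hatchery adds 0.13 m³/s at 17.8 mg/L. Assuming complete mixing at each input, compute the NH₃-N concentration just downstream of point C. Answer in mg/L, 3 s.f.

After input A: C = (1.03·0.477 + 0.37·16) / 1.4 = 4.58 mg/L.
After input B: C = (1.4·4.58 + 0.048·7.1) / 1.448 = 4.663 mg/L.
After input C: C = (1.448·4.663 + 0.13·17.8) / 1.578 = 5.745 mg/L.

5.75 mg/L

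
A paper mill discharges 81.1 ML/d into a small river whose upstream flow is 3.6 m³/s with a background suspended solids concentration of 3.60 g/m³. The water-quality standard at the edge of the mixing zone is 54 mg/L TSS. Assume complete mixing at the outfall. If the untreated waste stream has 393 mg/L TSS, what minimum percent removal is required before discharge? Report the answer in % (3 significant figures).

37.1 %

81.1 ML/d = 0.9387 m³/s.
Mass balance: 54·4.539 = 0.9387·Cₑ + 3.6·3.6.
Cₑ = (245.1 − 12.96) / 0.9387 = 247.3 mg/L.
Required removal = 1 − 247.3/393 = 37.07 %.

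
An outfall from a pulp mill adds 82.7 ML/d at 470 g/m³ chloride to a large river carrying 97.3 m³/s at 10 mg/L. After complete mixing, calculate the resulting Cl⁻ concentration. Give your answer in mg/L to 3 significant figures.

82.7 ML/d = 0.9572 m³/s.
Conservation of mass across the mixing zone: C = (0.9572·470 + 97.3·10) / (0.9572 + 97.3) = 1423/98.26 = 14.48 mg/L.

14.5 mg/L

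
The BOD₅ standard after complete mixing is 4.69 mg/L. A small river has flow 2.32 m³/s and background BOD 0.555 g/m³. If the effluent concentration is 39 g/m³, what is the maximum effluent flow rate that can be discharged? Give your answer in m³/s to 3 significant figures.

0.280 m³/s

Mass balance at complete mixing: C_std·(Q_w + Q_r) = Q_w·C_e + Q_r·C_b.
Rearranging, Q_w = Q_r·(C_std − C_b)/(C_e − C_std) = 2.32·(4.69 − 0.555) / (39 − 4.69) = 0.2796 m³/s.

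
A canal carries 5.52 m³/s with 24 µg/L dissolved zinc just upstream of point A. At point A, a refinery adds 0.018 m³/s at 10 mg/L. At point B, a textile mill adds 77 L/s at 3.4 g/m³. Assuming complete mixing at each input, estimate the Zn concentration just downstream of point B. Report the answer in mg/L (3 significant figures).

24 µg/L = 0.024 mg/L.
After input A: C = (5.52·0.024 + 0.018·10) / 5.538 = 0.05642 mg/L.
77 L/s = 0.077 m³/s.
After input B: C = (5.538·0.05642 + 0.077·3.4) / 5.615 = 0.1023 mg/L.

0.102 mg/L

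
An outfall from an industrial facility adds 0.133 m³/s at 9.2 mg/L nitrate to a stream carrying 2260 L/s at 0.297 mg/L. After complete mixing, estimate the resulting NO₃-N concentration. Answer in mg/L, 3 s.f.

2260 L/s = 2.26 m³/s.
By mass balance at complete mixing, C = (0.133·9.2 + 2.26·0.297) / (0.133 + 2.26) = 1.895/2.393 = 0.7918 mg/L.

0.792 mg/L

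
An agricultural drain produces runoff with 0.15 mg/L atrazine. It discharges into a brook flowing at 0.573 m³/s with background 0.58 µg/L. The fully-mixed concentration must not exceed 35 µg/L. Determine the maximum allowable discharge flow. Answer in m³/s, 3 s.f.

0.58 µg/L = 0.00058 mg/L.
35 µg/L = 0.035 mg/L.
Mass balance at complete mixing: C_std·(Q_w + Q_r) = Q_w·C_e + Q_r·C_b.
Rearranging, Q_w = Q_r·(C_std − C_b)/(C_e − C_std) = 0.573·(0.035 − 0.00058) / (0.15 − 0.035) = 0.1715 m³/s.

0.172 m³/s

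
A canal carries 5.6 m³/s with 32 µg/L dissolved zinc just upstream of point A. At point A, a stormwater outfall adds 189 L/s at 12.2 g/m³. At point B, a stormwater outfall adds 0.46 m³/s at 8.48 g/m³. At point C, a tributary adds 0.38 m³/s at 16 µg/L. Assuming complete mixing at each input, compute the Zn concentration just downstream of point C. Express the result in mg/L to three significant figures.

32 µg/L = 0.032 mg/L.
189 L/s = 0.189 m³/s.
After input A: C = (5.6·0.032 + 0.189·12.2) / 5.789 = 0.4293 mg/L.
After input B: C = (5.789·0.4293 + 0.46·8.48) / 6.249 = 1.022 mg/L.
16 µg/L = 0.016 mg/L.
After input C: C = (6.249·1.022 + 0.38·0.016) / 6.629 = 0.9642 mg/L.

0.964 mg/L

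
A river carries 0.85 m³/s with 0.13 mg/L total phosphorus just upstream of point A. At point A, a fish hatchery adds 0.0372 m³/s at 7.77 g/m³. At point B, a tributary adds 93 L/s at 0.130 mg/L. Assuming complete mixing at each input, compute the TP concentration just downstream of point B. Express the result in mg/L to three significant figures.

After input A: C = (0.85·0.13 + 0.0372·7.77) / 0.8872 = 0.4503 mg/L.
93 L/s = 0.093 m³/s.
After input B: C = (0.8872·0.4503 + 0.093·0.13) / 0.9802 = 0.4199 mg/L.

0.420 mg/L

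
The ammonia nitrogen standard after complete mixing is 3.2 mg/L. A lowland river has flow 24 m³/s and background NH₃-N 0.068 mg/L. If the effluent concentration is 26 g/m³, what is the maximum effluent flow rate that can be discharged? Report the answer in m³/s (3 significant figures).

3.30 m³/s

Mass balance at complete mixing: C_std·(Q_w + Q_r) = Q_w·C_e + Q_r·C_b.
Rearranging, Q_w = Q_r·(C_std − C_b)/(C_e − C_std) = 24·(3.2 − 0.068) / (26 − 3.2) = 3.297 m³/s.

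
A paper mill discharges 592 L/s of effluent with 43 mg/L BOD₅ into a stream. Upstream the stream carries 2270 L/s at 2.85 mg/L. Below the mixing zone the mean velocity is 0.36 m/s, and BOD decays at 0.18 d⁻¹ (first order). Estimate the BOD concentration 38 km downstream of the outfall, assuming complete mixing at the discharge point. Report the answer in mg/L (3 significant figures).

592 L/s = 0.592 m³/s.
2270 L/s = 2.27 m³/s.
After complete mixing, C₀ = (0.592·43 + 2.27·2.85) / 2.862 = 11.15 mg/L.
Travel time t = 3.8e+04 m / 0.36 m/s = 1.056e+05 s = 1.222 d.
C = 11.15·exp(−0.18·1.222) = 11.15·0.8026 = 8.953 mg/L.

8.95 mg/L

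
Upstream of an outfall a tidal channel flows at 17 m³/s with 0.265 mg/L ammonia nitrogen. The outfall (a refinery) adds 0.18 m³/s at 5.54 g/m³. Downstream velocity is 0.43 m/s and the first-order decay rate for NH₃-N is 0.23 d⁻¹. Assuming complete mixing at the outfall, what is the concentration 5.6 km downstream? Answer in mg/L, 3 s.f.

After complete mixing, C₀ = (0.18·5.54 + 17·0.265) / 17.18 = 0.3203 mg/L.
Travel time t = 5600 m / 0.43 m/s = 1.302e+04 s = 0.1507 d.
C = 0.3203·exp(−0.23·0.1507) = 0.3203·0.9659 = 0.3094 mg/L.

0.309 mg/L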